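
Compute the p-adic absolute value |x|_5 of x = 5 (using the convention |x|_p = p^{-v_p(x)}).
|5|_5 = 1/5

Step 1 — compute v_5(x) by factoring powers of 5 out of the numerator and denominator: v_5(5) = 1. Step 2 — apply |x|_p = p^{-v_p(x)} = 5^{-1} = 1/5.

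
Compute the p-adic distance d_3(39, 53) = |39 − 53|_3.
d_3(39, 53) = 1

Step 1 — x − y = 39 − 53 = -14. Step 2 — v_3(-14) = 0 (factor: -14 = −(3^0 · 14); the sign does not affect v_p). Step 3 — |x − y|_3 = 3^{0} = 1.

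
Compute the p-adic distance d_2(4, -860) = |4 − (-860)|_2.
d_2(4, -860) = 1/32

Step 1 — x − y = 4 − (-860) = 864. Step 2 — v_2(864) = 5 (factor: 864 = (2^5 · 27); the sign does not affect v_p). Step 3 — |x − y|_2 = 2^{-5} = 1/32.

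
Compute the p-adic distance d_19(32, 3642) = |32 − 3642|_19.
d_19(32, 3642) = 1/361

Step 1 — x − y = 32 − 3642 = -3610. Step 2 — v_19(-3610) = 2 (factor: -3610 = −(19^2 · 10); the sign does not affect v_p). Step 3 — |x − y|_19 = 19^{-2} = 1/361.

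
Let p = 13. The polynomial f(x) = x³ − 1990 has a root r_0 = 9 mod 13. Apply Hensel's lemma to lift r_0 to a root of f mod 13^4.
r_3 = 16298 (mod 28561)

Hensel: r_{i+1} = r_i − f(r_i)/f′(r_i) mod 13^{i+2}, where f′(x) = 3x². Iterate:
  r_0 = 9 (mod 13)
  r_1 = 74 (mod 169)
  r_2 = 919 (mod 2197)
  r_3 = 16298 (mod 28561)
Final: r = 16298 with f(r) ≡ 0 mod 13^4.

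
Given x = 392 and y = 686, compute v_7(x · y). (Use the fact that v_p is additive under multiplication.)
v_7(268912) = 5

v_p(x) = 2 (factor: 392 = 7^2 · 8); v_p(y) = 3 (factor: 686 = 7^3 · 2). Additivity: v_p(xy) = v_p(x) + v_p(y) = 2 + 3 = 5. (Direct check: xy = 268912 = 7^5 · (16).)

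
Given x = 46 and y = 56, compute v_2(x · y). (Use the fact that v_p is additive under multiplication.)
v_2(2576) = 4

v_p(x) = 1 (factor: 46 = 2^1 · 23); v_p(y) = 3 (factor: 56 = 2^3 · 7). Additivity: v_p(xy) = v_p(x) + v_p(y) = 1 + 3 = 4. (Direct check: xy = 2576 = 2^4 · (161).)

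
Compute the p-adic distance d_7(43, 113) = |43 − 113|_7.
d_7(43, 113) = 1/7

Step 1 — x − y = 43 − 113 = -70. Step 2 — v_7(-70) = 1 (factor: -70 = −(7^1 · 10); the sign does not affect v_p). Step 3 — |x − y|_7 = 7^{-1} = 1/7.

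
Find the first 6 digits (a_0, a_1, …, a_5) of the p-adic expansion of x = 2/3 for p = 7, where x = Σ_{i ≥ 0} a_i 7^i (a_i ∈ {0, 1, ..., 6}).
(a_0, …, a_5) = (3, 2, 2, 2, 2, 2)

v_7(2/3) = 0 (numerator and denominator both coprime to 7), so x ∈ ℤ_7^×. Compute digits iteratively via a_i = x_i mod 7, x_{i+1} = (x_i − a_i)/7, with x_0 = x:
  x_0 = 2/3;  a_0 = 3;  x_1 = (x_0 − 3)/7 = -1/3
  x_1 = -1/3;  a_1 = 2;  x_2 = (x_1 − 2)/7 = -1/3
  x_2 = -1/3;  a_2 = 2;  x_3 = (x_2 − 2)/7 = -1/3
  x_3 = -1/3;  a_3 = 2;  x_4 = (x_3 − 2)/7 = -1/3
  x_4 = -1/3;  a_4 = 2;  x_5 = (x_4 − 2)/7 = -1/3
  x_5 = -1/3;  a_5 = 2;  x_6 = (x_5 − 2)/7 = -1/3
Digits: (3, 2, 2, 2, 2, 2).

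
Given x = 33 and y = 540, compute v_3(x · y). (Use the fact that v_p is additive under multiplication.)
v_3(17820) = 4

v_p(x) = 1 (factor: 33 = 3^1 · 11); v_p(y) = 3 (factor: 540 = 3^3 · 20). Additivity: v_p(xy) = v_p(x) + v_p(y) = 1 + 3 = 4. (Direct check: xy = 17820 = 3^4 · (220).)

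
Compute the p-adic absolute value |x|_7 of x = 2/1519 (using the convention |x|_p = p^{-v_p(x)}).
|2/1519|_7 = 49

Step 1 — compute v_7(x) by factoring powers of 7 out of the numerator and denominator: v_7(2/1519) = -2. Step 2 — apply |x|_p = p^{-v_p(x)} = 7^{2} = 49.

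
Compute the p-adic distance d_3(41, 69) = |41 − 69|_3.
d_3(41, 69) = 1

Step 1 — x − y = 41 − 69 = -28. Step 2 — v_3(-28) = 0 (factor: -28 = −(3^0 · 28); the sign does not affect v_p). Step 3 — |x − y|_3 = 3^{0} = 1.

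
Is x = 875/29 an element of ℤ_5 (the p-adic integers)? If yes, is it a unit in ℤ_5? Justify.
x ∈ ℤ_5 but not a unit; v_5(x) = 3 > 0

ℤ_5 = {x ∈ ℚ_5 : v_5(x) ≥ 0} and ℤ_5^× = {x ∈ ℤ_5 : v_5(x) = 0}. Here v_5(875/29) = v_5(num) − v_5(den) = 3; compare against these criteria.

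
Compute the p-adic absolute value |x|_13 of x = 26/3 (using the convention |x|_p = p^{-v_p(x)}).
|26/3|_13 = 1/13

Step 1 — compute v_13(x) by factoring powers of 13 out of the numerator and denominator: v_13(26/3) = 1. Step 2 — apply |x|_p = p^{-v_p(x)} = 13^{-1} = 1/13.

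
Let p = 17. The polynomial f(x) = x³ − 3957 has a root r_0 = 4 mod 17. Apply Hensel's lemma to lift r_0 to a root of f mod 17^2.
r_1 = 55 (mod 289)

Hensel: r_{i+1} = r_i − f(r_i)/f′(r_i) mod 17^{i+2}, where f′(x) = 3x². Iterate:
  r_0 = 4 (mod 17)
  r_1 = 55 (mod 289)
Final: r = 55 with f(r) ≡ 0 mod 17^2.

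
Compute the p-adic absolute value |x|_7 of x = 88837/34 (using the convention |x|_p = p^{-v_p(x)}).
|88837/34|_7 = 1/2401

Step 1 — compute v_7(x) by factoring powers of 7 out of the numerator and denominator: v_7(88837/34) = 4. Step 2 — apply |x|_p = p^{-v_p(x)} = 7^{-4} = 1/2401.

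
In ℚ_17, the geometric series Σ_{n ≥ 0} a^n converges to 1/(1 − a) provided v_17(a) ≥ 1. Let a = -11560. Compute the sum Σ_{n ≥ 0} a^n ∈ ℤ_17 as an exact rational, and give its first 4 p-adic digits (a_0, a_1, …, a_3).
Σ a^n = 1/(1 − a) = 1/11561;  first 4 digits = (1, 0, 11, 14)

v_17(a) = 2 ≥ 1, so the series converges in ℤ_17 to 1/(1 − a) = 1/(1 − (-11560)) = 1/11561. Expand this rational in ℤ_17: compute digits iteratively via d_i = x_i mod 17, x_{i+1} = (x_i − d_i)/17. The first 4 digits are (1, 0, 11, 14).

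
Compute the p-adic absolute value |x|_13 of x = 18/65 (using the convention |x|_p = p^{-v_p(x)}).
|18/65|_13 = 13

Step 1 — compute v_13(x) by factoring powers of 13 out of the numerator and denominator: v_13(18/65) = -1. Step 2 — apply |x|_p = p^{-v_p(x)} = 13^{1} = 13.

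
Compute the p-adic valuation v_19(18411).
v_19(18411) = 2

v_19(n) is the largest exponent k such that 19^k divides n. Factor out: 18411 = 19^2 · 51. (Sign doesn't affect v_p.) So v_19(18411) = 2.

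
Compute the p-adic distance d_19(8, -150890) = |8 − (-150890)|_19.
d_19(8, -150890) = 1/6859

Step 1 — x − y = 8 − (-150890) = 150898. Step 2 — v_19(150898) = 3 (factor: 150898 = (19^3 · 22); the sign does not affect v_p). Step 3 — |x − y|_19 = 19^{-3} = 1/6859.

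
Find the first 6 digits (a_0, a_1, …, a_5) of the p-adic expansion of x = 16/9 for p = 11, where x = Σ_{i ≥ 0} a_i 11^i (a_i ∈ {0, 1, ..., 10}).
(a_0, …, a_5) = (3, 6, 8, 9, 4, 2)

v_11(16/9) = 0 (numerator and denominator both coprime to 11), so x ∈ ℤ_11^×. Compute digits iteratively via a_i = x_i mod 11, x_{i+1} = (x_i − a_i)/11, with x_0 = x:
  x_0 = 16/9;  a_0 = 3;  x_1 = (x_0 − 3)/11 = -1/9
  x_1 = -1/9;  a_1 = 6;  x_2 = (x_1 − 6)/11 = -5/9
  x_2 = -5/9;  a_2 = 8;  x_3 = (x_2 − 8)/11 = -7/9
  x_3 = -7/9;  a_3 = 9;  x_4 = (x_3 − 9)/11 = -8/9
  x_4 = -8/9;  a_4 = 4;  x_5 = (x_4 − 4)/11 = -4/9
  x_5 = -4/9;  a_5 = 2;  x_6 = (x_5 − 2)/11 = -2/9
Digits: (3, 6, 8, 9, 4, 2).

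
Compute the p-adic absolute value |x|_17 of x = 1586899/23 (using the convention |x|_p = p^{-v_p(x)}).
|1586899/23|_17 = 1/83521

Step 1 — compute v_17(x) by factoring powers of 17 out of the numerator and denominator: v_17(1586899/23) = 4. Step 2 — apply |x|_p = p^{-v_p(x)} = 17^{-4} = 1/83521.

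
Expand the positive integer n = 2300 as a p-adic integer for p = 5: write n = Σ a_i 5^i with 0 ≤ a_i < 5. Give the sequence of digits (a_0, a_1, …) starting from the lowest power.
(a_0, a_1, …) = (0, 0, 2, 3, 3)

Repeated division by 5 gives the digits low-to-high: 2300 = 2·5^2 + 3·5^3 + 3·5^4. Digit sequence: (0, 0, 2, 3, 3).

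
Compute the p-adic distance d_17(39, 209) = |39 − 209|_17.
d_17(39, 209) = 1/17

Step 1 — x − y = 39 − 209 = -170. Step 2 — v_17(-170) = 1 (factor: -170 = −(17^1 · 10); the sign does not affect v_p). Step 3 — |x − y|_17 = 17^{-1} = 1/17.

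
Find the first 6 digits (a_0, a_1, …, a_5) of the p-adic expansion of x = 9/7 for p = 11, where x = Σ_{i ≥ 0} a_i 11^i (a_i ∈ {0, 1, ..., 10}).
(a_0, …, a_5) = (6, 9, 7, 4, 9, 7)

v_11(9/7) = 0 (numerator and denominator both coprime to 11), so x ∈ ℤ_11^×. Compute digits iteratively via a_i = x_i mod 11, x_{i+1} = (x_i − a_i)/11, with x_0 = x:
  x_0 = 9/7;  a_0 = 6;  x_1 = (x_0 − 6)/11 = -3/7
  x_1 = -3/7;  a_1 = 9;  x_2 = (x_1 − 9)/11 = -6/7
  x_2 = -6/7;  a_2 = 7;  x_3 = (x_2 − 7)/11 = -5/7
  x_3 = -5/7;  a_3 = 4;  x_4 = (x_3 − 4)/11 = -3/7
  x_4 = -3/7;  a_4 = 9;  x_5 = (x_4 − 9)/11 = -6/7
  x_5 = -6/7;  a_5 = 7;  x_6 = (x_5 − 7)/11 = -5/7
Digits: (6, 9, 7, 4, 9, 7).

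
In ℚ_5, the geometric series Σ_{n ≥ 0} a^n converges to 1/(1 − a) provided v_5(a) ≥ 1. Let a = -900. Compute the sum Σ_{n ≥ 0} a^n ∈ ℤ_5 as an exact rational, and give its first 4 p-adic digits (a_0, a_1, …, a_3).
Σ a^n = 1/(1 − a) = 1/901;  first 4 digits = (1, 0, 4, 2)

v_5(a) = 2 ≥ 1, so the series converges in ℤ_5 to 1/(1 − a) = 1/(1 − (-900)) = 1/901. Expand this rational in ℤ_5: compute digits iteratively via d_i = x_i mod 5, x_{i+1} = (x_i − d_i)/5. The first 4 digits are (1, 0, 4, 2).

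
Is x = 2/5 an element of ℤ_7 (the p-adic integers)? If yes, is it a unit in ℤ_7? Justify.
x ∈ ℤ_7^× (unit); v_7(x) = 0

ℤ_7 = {x ∈ ℚ_7 : v_7(x) ≥ 0} and ℤ_7^× = {x ∈ ℤ_7 : v_7(x) = 0}. Here v_7(2/5) = v_7(num) − v_7(den) = 0; compare against these criteria.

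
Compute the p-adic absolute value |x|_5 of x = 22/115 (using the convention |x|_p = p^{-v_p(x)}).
|22/115|_5 = 5

Step 1 — compute v_5(x) by factoring powers of 5 out of the numerator and denominator: v_5(22/115) = -1. Step 2 — apply |x|_p = p^{-v_p(x)} = 5^{1} = 5.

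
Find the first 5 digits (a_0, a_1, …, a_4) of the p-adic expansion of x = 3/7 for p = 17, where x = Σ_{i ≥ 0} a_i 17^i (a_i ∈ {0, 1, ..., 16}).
(a_0, …, a_4) = (15, 4, 7, 2, 12)

v_17(3/7) = 0 (numerator and denominator both coprime to 17), so x ∈ ℤ_17^×. Compute digits iteratively via a_i = x_i mod 17, x_{i+1} = (x_i − a_i)/17, with x_0 = x:
  x_0 = 3/7;  a_0 = 15;  x_1 = (x_0 − 15)/17 = -6/7
  x_1 = -6/7;  a_1 = 4;  x_2 = (x_1 − 4)/17 = -2/7
  x_2 = -2/7;  a_2 = 7;  x_3 = (x_2 − 7)/17 = -3/7
  x_3 = -3/7;  a_3 = 2;  x_4 = (x_3 − 2)/17 = -1/7
  x_4 = -1/7;  a_4 = 12;  x_5 = (x_4 − 12)/17 = -5/7
Digits: (15, 4, 7, 2, 12).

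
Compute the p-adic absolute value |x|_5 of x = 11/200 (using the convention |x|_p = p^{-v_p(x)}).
|11/200|_5 = 25

Step 1 — compute v_5(x) by factoring powers of 5 out of the numerator and denominator: v_5(11/200) = -2. Step 2 — apply |x|_p = p^{-v_p(x)} = 5^{2} = 25.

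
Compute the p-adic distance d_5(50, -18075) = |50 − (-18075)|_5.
d_5(50, -18075) = 1/625

Step 1 — x − y = 50 − (-18075) = 18125. Step 2 — v_5(18125) = 4 (factor: 18125 = (5^4 · 29); the sign does not affect v_p). Step 3 — |x − y|_5 = 5^{-4} = 1/625.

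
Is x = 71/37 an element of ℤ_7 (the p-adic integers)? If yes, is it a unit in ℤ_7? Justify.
x ∈ ℤ_7^× (unit); v_7(x) = 0

ℤ_7 = {x ∈ ℚ_7 : v_7(x) ≥ 0} and ℤ_7^× = {x ∈ ℤ_7 : v_7(x) = 0}. Here v_7(71/37) = v_7(num) − v_7(den) = 0; compare against these criteria.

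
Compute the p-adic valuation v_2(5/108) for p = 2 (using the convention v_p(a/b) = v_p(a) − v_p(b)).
v_2(5/108) = -2

Factor powers of 2 from the numerator and denominator of the reduced fraction: 5 = 2^0 · 5 and 108 = 2^2 · 27. Apply v_p(a/b) = v_p(a) − v_p(b): v_2(5/108) = 0 − 2 = -2.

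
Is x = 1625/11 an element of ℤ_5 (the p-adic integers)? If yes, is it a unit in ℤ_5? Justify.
x ∈ ℤ_5 but not a unit; v_5(x) = 3 > 0

ℤ_5 = {x ∈ ℚ_5 : v_5(x) ≥ 0} and ℤ_5^× = {x ∈ ℤ_5 : v_5(x) = 0}. Here v_5(1625/11) = v_5(num) − v_5(den) = 3; compare against these criteria.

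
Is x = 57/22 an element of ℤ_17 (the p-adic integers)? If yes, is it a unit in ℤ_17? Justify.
x ∈ ℤ_17^× (unit); v_17(x) = 0

ℤ_17 = {x ∈ ℚ_17 : v_17(x) ≥ 0} and ℤ_17^× = {x ∈ ℤ_17 : v_17(x) = 0}. Here v_17(57/22) = v_17(num) − v_17(den) = 0; compare against these criteria.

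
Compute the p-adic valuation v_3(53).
v_3(53) = 0

v_3(n) is the largest exponent k such that 3^k divides n. Factor out: 53 = 3^0 · 53. (Sign doesn't affect v_p.) So v_3(53) = 0.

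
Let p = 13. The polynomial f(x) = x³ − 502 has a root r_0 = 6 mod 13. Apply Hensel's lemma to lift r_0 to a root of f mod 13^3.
r_2 = 1852 (mod 2197)

Hensel: r_{i+1} = r_i − f(r_i)/f′(r_i) mod 13^{i+2}, where f′(x) = 3x². Iterate:
  r_0 = 6 (mod 13)
  r_1 = 162 (mod 169)
  r_2 = 1852 (mod 2197)
Final: r = 1852 with f(r) ≡ 0 mod 13^3.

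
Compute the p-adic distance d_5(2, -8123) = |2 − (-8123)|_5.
d_5(2, -8123) = 1/625

Step 1 — x − y = 2 − (-8123) = 8125. Step 2 — v_5(8125) = 4 (factor: 8125 = (5^4 · 13); the sign does not affect v_p). Step 3 — |x − y|_5 = 5^{-4} = 1/625.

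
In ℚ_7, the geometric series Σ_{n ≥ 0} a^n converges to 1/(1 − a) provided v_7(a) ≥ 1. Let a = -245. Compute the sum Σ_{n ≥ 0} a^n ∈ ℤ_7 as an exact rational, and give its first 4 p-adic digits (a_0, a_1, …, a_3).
Σ a^n = 1/(1 − a) = 1/246;  first 4 digits = (1, 0, 2, 6)

v_7(a) = 2 ≥ 1, so the series converges in ℤ_7 to 1/(1 − a) = 1/(1 − (-245)) = 1/246. Expand this rational in ℤ_7: compute digits iteratively via d_i = x_i mod 7, x_{i+1} = (x_i − d_i)/7. The first 4 digits are (1, 0, 2, 6).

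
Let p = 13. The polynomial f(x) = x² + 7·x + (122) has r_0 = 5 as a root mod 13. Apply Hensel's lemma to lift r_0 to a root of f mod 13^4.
r_3 = 9339 (mod 28561)

Hensel: r_{i+1} = r_i − f(r_i)·(f′(r_i))^{-1} mod 13^{i+2}, f′(x) = 2x + 7. Iterate:
  r_0 = 5 (mod 13)
  r_1 = 44 (mod 169)
  r_2 = 551 (mod 2197)
  r_3 = 9339 (mod 28561)
Final: r = 9339 satisfies f(r) ≡ 0 mod 13^4.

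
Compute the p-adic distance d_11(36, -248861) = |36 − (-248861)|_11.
d_11(36, -248861) = 1/14641

Step 1 — x − y = 36 − (-248861) = 248897. Step 2 — v_11(248897) = 4 (factor: 248897 = (11^4 · 17); the sign does not affect v_p). Step 3 — |x − y|_11 = 11^{-4} = 1/14641.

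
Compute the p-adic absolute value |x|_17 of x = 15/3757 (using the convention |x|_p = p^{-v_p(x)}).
|15/3757|_17 = 289

Step 1 — compute v_17(x) by factoring powers of 17 out of the numerator and denominator: v_17(15/3757) = -2. Step 2 — apply |x|_p = p^{-v_p(x)} = 17^{2} = 289.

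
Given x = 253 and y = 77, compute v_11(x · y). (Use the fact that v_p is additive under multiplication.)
v_11(19481) = 2

v_p(x) = 1 (factor: 253 = 11^1 · 23); v_p(y) = 1 (factor: 77 = 11^1 · 7). Additivity: v_p(xy) = v_p(x) + v_p(y) = 1 + 1 = 2. (Direct check: xy = 19481 = 11^2 · (161).)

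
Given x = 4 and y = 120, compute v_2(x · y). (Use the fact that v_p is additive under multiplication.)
v_2(480) = 5

v_p(x) = 2 (factor: 4 = 2^2 · 1); v_p(y) = 3 (factor: 120 = 2^3 · 15). Additivity: v_p(xy) = v_p(x) + v_p(y) = 2 + 3 = 5. (Direct check: xy = 480 = 2^5 · (15).)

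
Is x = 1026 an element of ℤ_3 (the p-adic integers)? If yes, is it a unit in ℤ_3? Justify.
x ∈ ℤ_3 but not a unit; v_3(x) = 3 > 0

ℤ_3 = {x ∈ ℚ_3 : v_3(x) ≥ 0} and ℤ_3^× = {x ∈ ℤ_3 : v_3(x) = 0}. Here v_3(1026) = v_3(num) − v_3(den) = 3; compare against these criteria.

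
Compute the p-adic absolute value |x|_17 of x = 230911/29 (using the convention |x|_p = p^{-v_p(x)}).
|230911/29|_17 = 1/4913

Step 1 — compute v_17(x) by factoring powers of 17 out of the numerator and denominator: v_17(230911/29) = 3. Step 2 — apply |x|_p = p^{-v_p(x)} = 17^{-3} = 1/4913.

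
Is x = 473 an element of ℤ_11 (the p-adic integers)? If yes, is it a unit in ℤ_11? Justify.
x ∈ ℤ_11 but not a unit; v_11(x) = 1 > 0

ℤ_11 = {x ∈ ℚ_11 : v_11(x) ≥ 0} and ℤ_11^× = {x ∈ ℤ_11 : v_11(x) = 0}. Here v_11(473) = v_11(num) − v_11(den) = 1; compare against these criteria.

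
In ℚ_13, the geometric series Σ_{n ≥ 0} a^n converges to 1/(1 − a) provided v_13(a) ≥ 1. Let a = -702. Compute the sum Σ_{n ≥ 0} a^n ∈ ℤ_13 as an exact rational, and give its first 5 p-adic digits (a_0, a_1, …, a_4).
Σ a^n = 1/(1 − a) = 1/703;  first 5 digits = (1, 11, 12, 7, 10)

v_13(a) = 1 ≥ 1, so the series converges in ℤ_13 to 1/(1 − a) = 1/(1 − (-702)) = 1/703. Expand this rational in ℤ_13: compute digits iteratively via d_i = x_i mod 13, x_{i+1} = (x_i − d_i)/13. The first 5 digits are (1, 11, 12, 7, 10).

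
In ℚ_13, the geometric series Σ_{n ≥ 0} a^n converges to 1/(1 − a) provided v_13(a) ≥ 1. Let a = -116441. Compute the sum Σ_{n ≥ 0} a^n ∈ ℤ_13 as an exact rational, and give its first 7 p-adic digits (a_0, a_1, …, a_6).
Σ a^n = 1/(1 − a) = 1/116442;  first 7 digits = (1, 0, 0, 12, 8, 12, 0)

v_13(a) = 3 ≥ 1, so the series converges in ℤ_13 to 1/(1 − a) = 1/(1 − (-116441)) = 1/116442. Expand this rational in ℤ_13: compute digits iteratively via d_i = x_i mod 13, x_{i+1} = (x_i − d_i)/13. The first 7 digits are (1, 0, 0, 12, 8, 12, 0).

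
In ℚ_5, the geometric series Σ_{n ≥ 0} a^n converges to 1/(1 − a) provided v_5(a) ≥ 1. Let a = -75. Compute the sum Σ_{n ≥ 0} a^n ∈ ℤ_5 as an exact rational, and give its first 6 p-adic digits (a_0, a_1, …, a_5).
Σ a^n = 1/(1 − a) = 1/76;  first 6 digits = (1, 0, 2, 4, 3, 1)

v_5(a) = 2 ≥ 1, so the series converges in ℤ_5 to 1/(1 − a) = 1/(1 − (-75)) = 1/76. Expand this rational in ℤ_5: compute digits iteratively via d_i = x_i mod 5, x_{i+1} = (x_i − d_i)/5. The first 6 digits are (1, 0, 2, 4, 3, 1).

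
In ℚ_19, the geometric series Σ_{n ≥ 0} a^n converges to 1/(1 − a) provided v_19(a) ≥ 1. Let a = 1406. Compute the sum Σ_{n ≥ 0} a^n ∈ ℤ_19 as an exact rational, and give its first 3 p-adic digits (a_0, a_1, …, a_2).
Σ a^n = 1/(1 − a) = -1/1405;  first 3 digits = (1, 17, 7)

v_19(a) = 1 ≥ 1, so the series converges in ℤ_19 to 1/(1 − a) = 1/(1 − 1406) = -1/1405. Expand this rational in ℤ_19: compute digits iteratively via d_i = x_i mod 19, x_{i+1} = (x_i − d_i)/19. The first 3 digits are (1, 17, 7).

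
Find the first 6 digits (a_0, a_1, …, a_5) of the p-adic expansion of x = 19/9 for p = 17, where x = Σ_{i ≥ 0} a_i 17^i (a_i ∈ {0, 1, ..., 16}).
(a_0, …, a_5) = (4, 15, 1, 15, 1, 15)

v_17(19/9) = 0 (numerator and denominator both coprime to 17), so x ∈ ℤ_17^×. Compute digits iteratively via a_i = x_i mod 17, x_{i+1} = (x_i − a_i)/17, with x_0 = x:
  x_0 = 19/9;  a_0 = 4;  x_1 = (x_0 − 4)/17 = -1/9
  x_1 = -1/9;  a_1 = 15;  x_2 = (x_1 − 15)/17 = -8/9
  x_2 = -8/9;  a_2 = 1;  x_3 = (x_2 − 1)/17 = -1/9
  x_3 = -1/9;  a_3 = 15;  x_4 = (x_3 − 15)/17 = -8/9
  x_4 = -8/9;  a_4 = 1;  x_5 = (x_4 − 1)/17 = -1/9
  x_5 = -1/9;  a_5 = 15;  x_6 = (x_5 − 15)/17 = -8/9
Digits: (4, 15, 1, 15, 1, 15).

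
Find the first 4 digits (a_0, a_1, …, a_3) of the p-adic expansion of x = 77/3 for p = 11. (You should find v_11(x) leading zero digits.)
(a_0, …, a_3) = (0, 6, 7, 3)

v_11(77/3) = 1, so a_0 = ... = a_0 = 0. Factor out: x = 11^1 · u with u = 7/3 a unit in ℤ_11. Expand u iteratively via a_{v+i} = u_i mod 11, u_{i+1} = (u_i − a_{v+i})/11:
  u_0 = 7/3;  a_1 = 6;  u_1 = (u_0 − 6)/11 = -1/3
  u_1 = -1/3;  a_2 = 7;  u_2 = (u_1 − 7)/11 = -2/3
  u_2 = -2/3;  a_3 = 3;  u_3 = (u_2 − 3)/11 = -1/3
Digits: (0, 6, 7, 3).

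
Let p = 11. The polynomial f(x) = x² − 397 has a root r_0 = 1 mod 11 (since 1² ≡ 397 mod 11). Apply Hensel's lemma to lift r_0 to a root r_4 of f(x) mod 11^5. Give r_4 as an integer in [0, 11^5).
r_4 = 69774 (mod 161051)

Hensel's recurrence: r_{i+1} = r_i − f(r_i)·(f′(r_i))^{-1} mod 11^{i+2}, with f′(x) = 2x. Iterate:
  r_0 = 1 (mod 11)
  r_1 = 78 (mod 121)
  r_2 = 562 (mod 1331)
  r_3 = 11210 (mod 14641)
  r_4 = 69774 (mod 161051)
Final: r_4 = 69774, and one checks f(r_4) ≡ 0 mod 11^5.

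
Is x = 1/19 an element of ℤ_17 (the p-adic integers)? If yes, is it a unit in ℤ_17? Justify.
x ∈ ℤ_17^× (unit); v_17(x) = 0

ℤ_17 = {x ∈ ℚ_17 : v_17(x) ≥ 0} and ℤ_17^× = {x ∈ ℤ_17 : v_17(x) = 0}. Here v_17(1/19) = v_17(num) − v_17(den) = 0; compare against these criteria.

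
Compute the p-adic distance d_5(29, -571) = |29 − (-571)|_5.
d_5(29, -571) = 1/25

Step 1 — x − y = 29 − (-571) = 600. Step 2 — v_5(600) = 2 (factor: 600 = (5^2 · 24); the sign does not affect v_p). Step 3 — |x − y|_5 = 5^{-2} = 1/25.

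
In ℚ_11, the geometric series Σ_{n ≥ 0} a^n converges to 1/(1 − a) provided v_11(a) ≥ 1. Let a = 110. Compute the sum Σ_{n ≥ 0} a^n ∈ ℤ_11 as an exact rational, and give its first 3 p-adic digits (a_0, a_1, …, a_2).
Σ a^n = 1/(1 − a) = -1/109;  first 3 digits = (1, 10, 1)

v_11(a) = 1 ≥ 1, so the series converges in ℤ_11 to 1/(1 − a) = 1/(1 − 110) = -1/109. Expand this rational in ℤ_11: compute digits iteratively via d_i = x_i mod 11, x_{i+1} = (x_i − d_i)/11. The first 3 digits are (1, 10, 1).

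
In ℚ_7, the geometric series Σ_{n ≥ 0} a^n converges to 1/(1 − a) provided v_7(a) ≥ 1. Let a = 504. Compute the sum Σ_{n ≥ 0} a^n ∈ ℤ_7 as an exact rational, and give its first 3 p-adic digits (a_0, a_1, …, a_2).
Σ a^n = 1/(1 − a) = -1/503;  first 3 digits = (1, 2, 0)

v_7(a) = 1 ≥ 1, so the series converges in ℤ_7 to 1/(1 − a) = 1/(1 − 504) = -1/503. Expand this rational in ℤ_7: compute digits iteratively via d_i = x_i mod 7, x_{i+1} = (x_i − d_i)/7. The first 3 digits are (1, 2, 0).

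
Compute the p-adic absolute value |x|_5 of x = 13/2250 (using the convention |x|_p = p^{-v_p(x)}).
|13/2250|_5 = 125

Step 1 — compute v_5(x) by factoring powers of 5 out of the numerator and denominator: v_5(13/2250) = -3. Step 2 — apply |x|_p = p^{-v_p(x)} = 5^{3} = 125.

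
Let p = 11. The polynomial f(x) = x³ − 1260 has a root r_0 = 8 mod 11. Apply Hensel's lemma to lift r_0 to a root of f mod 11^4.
r_3 = 6619 (mod 14641)

Hensel: r_{i+1} = r_i − f(r_i)/f′(r_i) mod 11^{i+2}, where f′(x) = 3x². Iterate:
  r_0 = 8 (mod 11)
  r_1 = 85 (mod 121)
  r_2 = 1295 (mod 1331)
  r_3 = 6619 (mod 14641)
Final: r = 6619 with f(r) ≡ 0 mod 11^4.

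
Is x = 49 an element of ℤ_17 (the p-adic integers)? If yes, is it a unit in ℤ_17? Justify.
x ∈ ℤ_17^× (unit); v_17(x) = 0

ℤ_17 = {x ∈ ℚ_17 : v_17(x) ≥ 0} and ℤ_17^× = {x ∈ ℤ_17 : v_17(x) = 0}. Here v_17(49) = v_17(num) − v_17(den) = 0; compare against these criteria.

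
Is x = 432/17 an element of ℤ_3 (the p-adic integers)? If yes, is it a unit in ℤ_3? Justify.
x ∈ ℤ_3 but not a unit; v_3(x) = 3 > 0

ℤ_3 = {x ∈ ℚ_3 : v_3(x) ≥ 0} and ℤ_3^× = {x ∈ ℤ_3 : v_3(x) = 0}. Here v_3(432/17) = v_3(num) − v_3(den) = 3; compare against these criteria.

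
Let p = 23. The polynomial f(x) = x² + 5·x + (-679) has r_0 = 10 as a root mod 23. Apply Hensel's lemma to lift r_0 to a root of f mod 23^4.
r_3 = 67193 (mod 279841)

Hensel: r_{i+1} = r_i − f(r_i)·(f′(r_i))^{-1} mod 23^{i+2}, f′(x) = 2x + 5. Iterate:
  r_0 = 10 (mod 23)
  r_1 = 10 (mod 529)
  r_2 = 6358 (mod 12167)
  r_3 = 67193 (mod 279841)
Final: r = 67193 satisfies f(r) ≡ 0 mod 23^4.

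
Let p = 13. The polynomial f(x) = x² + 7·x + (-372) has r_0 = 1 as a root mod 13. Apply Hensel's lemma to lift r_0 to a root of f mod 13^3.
r_2 = 586 (mod 2197)

Hensel: r_{i+1} = r_i − f(r_i)·(f′(r_i))^{-1} mod 13^{i+2}, f′(x) = 2x + 7. Iterate:
  r_0 = 1 (mod 13)
  r_1 = 79 (mod 169)
  r_2 = 586 (mod 2197)
Final: r = 586 satisfies f(r) ≡ 0 mod 13^3.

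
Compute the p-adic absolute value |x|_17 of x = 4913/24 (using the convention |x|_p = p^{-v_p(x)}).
|4913/24|_17 = 1/4913

Step 1 — compute v_17(x) by factoring powers of 17 out of the numerator and denominator: v_17(4913/24) = 3. Step 2 — apply |x|_p = p^{-v_p(x)} = 17^{-3} = 1/4913.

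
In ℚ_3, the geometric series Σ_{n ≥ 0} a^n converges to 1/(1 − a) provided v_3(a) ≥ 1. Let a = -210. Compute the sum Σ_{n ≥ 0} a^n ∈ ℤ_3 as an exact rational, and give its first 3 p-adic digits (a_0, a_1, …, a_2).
Σ a^n = 1/(1 − a) = 1/211;  first 3 digits = (1, 2, 1)

v_3(a) = 1 ≥ 1, so the series converges in ℤ_3 to 1/(1 − a) = 1/(1 − (-210)) = 1/211. Expand this rational in ℤ_3: compute digits iteratively via d_i = x_i mod 3, x_{i+1} = (x_i − d_i)/3. The first 3 digits are (1, 2, 1).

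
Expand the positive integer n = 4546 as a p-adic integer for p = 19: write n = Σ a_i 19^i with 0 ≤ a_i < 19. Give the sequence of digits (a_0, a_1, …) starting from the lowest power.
(a_0, a_1, …) = (5, 11, 12)

Repeated division by 19 gives the digits low-to-high: 4546 = 5 + 11·19^1 + 12·19^2. Digit sequence: (5, 11, 12).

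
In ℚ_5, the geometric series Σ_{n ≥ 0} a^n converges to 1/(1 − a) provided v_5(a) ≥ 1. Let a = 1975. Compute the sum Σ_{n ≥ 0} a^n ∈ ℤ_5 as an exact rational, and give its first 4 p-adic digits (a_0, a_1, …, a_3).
Σ a^n = 1/(1 − a) = -1/1974;  first 4 digits = (1, 0, 4, 0)

v_5(a) = 2 ≥ 1, so the series converges in ℤ_5 to 1/(1 − a) = 1/(1 − 1975) = -1/1974. Expand this rational in ℤ_5: compute digits iteratively via d_i = x_i mod 5, x_{i+1} = (x_i − d_i)/5. The first 4 digits are (1, 0, 4, 0).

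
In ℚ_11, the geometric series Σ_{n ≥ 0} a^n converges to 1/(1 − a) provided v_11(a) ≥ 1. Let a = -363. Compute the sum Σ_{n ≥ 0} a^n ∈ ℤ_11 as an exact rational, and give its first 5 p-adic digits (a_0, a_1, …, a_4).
Σ a^n = 1/(1 − a) = 1/364;  first 5 digits = (1, 0, 8, 10, 8)

v_11(a) = 2 ≥ 1, so the series converges in ℤ_11 to 1/(1 − a) = 1/(1 − (-363)) = 1/364. Expand this rational in ℤ_11: compute digits iteratively via d_i = x_i mod 11, x_{i+1} = (x_i − d_i)/11. The first 5 digits are (1, 0, 8, 10, 8).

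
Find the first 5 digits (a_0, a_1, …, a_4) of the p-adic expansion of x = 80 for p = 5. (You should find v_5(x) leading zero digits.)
(a_0, …, a_4) = (0, 1, 3, 0, 0)

v_5(80) = 1, so a_0 = ... = a_0 = 0. Factor out: x = 5^1 · u with u = 16 a unit in ℤ_5. Expand u iteratively via a_{v+i} = u_i mod 5, u_{i+1} = (u_i − a_{v+i})/5:
  u_0 = 16;  a_1 = 1;  u_1 = (u_0 − 1)/5 = 3
  u_1 = 3;  a_2 = 3;  u_2 = (u_1 − 3)/5 = 0
  u_2 = 0;  a_3 = 0;  u_3 = (u_2 − 0)/5 = 0
  u_3 = 0;  a_4 = 0;  u_4 = (u_3 − 0)/5 = 0
Digits: (0, 1, 3, 0, 0).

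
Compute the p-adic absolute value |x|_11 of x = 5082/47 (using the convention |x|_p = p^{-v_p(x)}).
|5082/47|_11 = 1/121

Step 1 — compute v_11(x) by factoring powers of 11 out of the numerator and denominator: v_11(5082/47) = 2. Step 2 — apply |x|_p = p^{-v_p(x)} = 11^{-2} = 1/121.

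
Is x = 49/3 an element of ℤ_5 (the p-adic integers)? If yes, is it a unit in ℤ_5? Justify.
x ∈ ℤ_5^× (unit); v_5(x) = 0

ℤ_5 = {x ∈ ℚ_5 : v_5(x) ≥ 0} and ℤ_5^× = {x ∈ ℤ_5 : v_5(x) = 0}. Here v_5(49/3) = v_5(num) − v_5(den) = 0; compare against these criteria.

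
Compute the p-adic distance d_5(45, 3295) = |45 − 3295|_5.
d_5(45, 3295) = 1/125

Step 1 — x − y = 45 − 3295 = -3250. Step 2 — v_5(-3250) = 3 (factor: -3250 = −(5^3 · 26); the sign does not affect v_p). Step 3 — |x − y|_5 = 5^{-3} = 1/125.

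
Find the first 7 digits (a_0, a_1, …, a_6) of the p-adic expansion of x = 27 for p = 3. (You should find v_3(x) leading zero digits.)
(a_0, …, a_6) = (0, 0, 0, 1, 0, 0, 0)

v_3(27) = 3, so a_0 = ... = a_2 = 0. Factor out: x = 3^3 · u with u = 1 a unit in ℤ_3. Expand u iteratively via a_{v+i} = u_i mod 3, u_{i+1} = (u_i − a_{v+i})/3:
  u_0 = 1;  a_3 = 1;  u_1 = (u_0 − 1)/3 = 0
  u_1 = 0;  a_4 = 0;  u_2 = (u_1 − 0)/3 = 0
  u_2 = 0;  a_5 = 0;  u_3 = (u_2 − 0)/3 = 0
  u_3 = 0;  a_6 = 0;  u_4 = (u_3 − 0)/3 = 0
Digits: (0, 0, 0, 1, 0, 0, 0).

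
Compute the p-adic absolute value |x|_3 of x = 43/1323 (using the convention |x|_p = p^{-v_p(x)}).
|43/1323|_3 = 27

Step 1 — compute v_3(x) by factoring powers of 3 out of the numerator and denominator: v_3(43/1323) = -3. Step 2 — apply |x|_p = p^{-v_p(x)} = 3^{3} = 27.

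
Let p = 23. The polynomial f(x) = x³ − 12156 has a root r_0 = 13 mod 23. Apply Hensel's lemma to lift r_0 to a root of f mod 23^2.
r_1 = 450 (mod 529)

Hensel: r_{i+1} = r_i − f(r_i)/f′(r_i) mod 23^{i+2}, where f′(x) = 3x². Iterate:
  r_0 = 13 (mod 23)
  r_1 = 450 (mod 529)
Final: r = 450 with f(r) ≡ 0 mod 23^2.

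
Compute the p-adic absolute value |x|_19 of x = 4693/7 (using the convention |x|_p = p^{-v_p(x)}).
|4693/7|_19 = 1/361

Step 1 — compute v_19(x) by factoring powers of 19 out of the numerator and denominator: v_19(4693/7) = 2. Step 2 — apply |x|_p = p^{-v_p(x)} = 19^{-2} = 1/361.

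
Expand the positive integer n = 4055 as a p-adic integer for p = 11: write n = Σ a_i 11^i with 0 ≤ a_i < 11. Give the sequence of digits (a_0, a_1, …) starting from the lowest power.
(a_0, a_1, …) = (7, 5, 0, 3)

Repeated division by 11 gives the digits low-to-high: 4055 = 7 + 5·11^1 + 3·11^3. Digit sequence: (7, 5, 0, 3).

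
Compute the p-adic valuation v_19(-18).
v_19(-18) = 0

v_19(n) is the largest exponent k such that 19^k divides n. Factor out: -18 = -19^0 · 18. (Sign doesn't affect v_p.) So v_19(-18) = 0.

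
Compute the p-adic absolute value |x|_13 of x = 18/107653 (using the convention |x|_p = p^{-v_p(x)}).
|18/107653|_13 = 2197

Step 1 — compute v_13(x) by factoring powers of 13 out of the numerator and denominator: v_13(18/107653) = -3. Step 2 — apply |x|_p = p^{-v_p(x)} = 13^{3} = 2197.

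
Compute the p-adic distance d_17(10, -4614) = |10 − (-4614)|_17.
d_17(10, -4614) = 1/289

Step 1 — x − y = 10 − (-4614) = 4624. Step 2 — v_17(4624) = 2 (factor: 4624 = (17^2 · 16); the sign does not affect v_p). Step 3 — |x − y|_17 = 17^{-2} = 1/289.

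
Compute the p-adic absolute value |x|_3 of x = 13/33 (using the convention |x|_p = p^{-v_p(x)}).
|13/33|_3 = 3

Step 1 — compute v_3(x) by factoring powers of 3 out of the numerator and denominator: v_3(13/33) = -1. Step 2 — apply |x|_p = p^{-v_p(x)} = 3^{1} = 3.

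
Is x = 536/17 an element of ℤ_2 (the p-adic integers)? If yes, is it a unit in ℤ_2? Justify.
x ∈ ℤ_2 but not a unit; v_2(x) = 3 > 0

ℤ_2 = {x ∈ ℚ_2 : v_2(x) ≥ 0} and ℤ_2^× = {x ∈ ℤ_2 : v_2(x) = 0}. Here v_2(536/17) = v_2(num) − v_2(den) = 3; compare against these criteria.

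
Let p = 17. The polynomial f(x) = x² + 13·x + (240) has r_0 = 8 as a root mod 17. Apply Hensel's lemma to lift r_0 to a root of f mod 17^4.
r_3 = 72802 (mod 83521)

Hensel: r_{i+1} = r_i − f(r_i)·(f′(r_i))^{-1} mod 17^{i+2}, f′(x) = 2x + 13. Iterate:
  r_0 = 8 (mod 17)
  r_1 = 263 (mod 289)
  r_2 = 4020 (mod 4913)
  r_3 = 72802 (mod 83521)
Final: r = 72802 satisfies f(r) ≡ 0 mod 17^4.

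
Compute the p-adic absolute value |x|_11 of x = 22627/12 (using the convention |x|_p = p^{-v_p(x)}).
|22627/12|_11 = 1/1331

Step 1 — compute v_11(x) by factoring powers of 11 out of the numerator and denominator: v_11(22627/12) = 3. Step 2 — apply |x|_p = p^{-v_p(x)} = 11^{-3} = 1/1331.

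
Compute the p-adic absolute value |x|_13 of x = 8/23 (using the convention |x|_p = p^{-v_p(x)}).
|8/23|_13 = 1

Step 1 — compute v_13(x) by factoring powers of 13 out of the numerator and denominator: v_13(8/23) = 0. Step 2 — apply |x|_p = p^{-v_p(x)} = 13^{0} = 1.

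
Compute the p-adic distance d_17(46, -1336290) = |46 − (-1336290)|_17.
d_17(46, -1336290) = 1/83521

Step 1 — x − y = 46 − (-1336290) = 1336336. Step 2 — v_17(1336336) = 4 (factor: 1336336 = (17^4 · 16); the sign does not affect v_p). Step 3 — |x − y|_17 = 17^{-4} = 1/83521.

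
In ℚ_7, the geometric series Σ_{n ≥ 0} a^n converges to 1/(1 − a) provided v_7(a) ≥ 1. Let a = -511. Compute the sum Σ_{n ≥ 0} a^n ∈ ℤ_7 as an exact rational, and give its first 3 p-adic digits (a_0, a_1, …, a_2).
Σ a^n = 1/(1 − a) = 1/512;  first 3 digits = (1, 4, 5)

v_7(a) = 1 ≥ 1, so the series converges in ℤ_7 to 1/(1 − a) = 1/(1 − (-511)) = 1/512. Expand this rational in ℤ_7: compute digits iteratively via d_i = x_i mod 7, x_{i+1} = (x_i − d_i)/7. The first 3 digits are (1, 4, 5).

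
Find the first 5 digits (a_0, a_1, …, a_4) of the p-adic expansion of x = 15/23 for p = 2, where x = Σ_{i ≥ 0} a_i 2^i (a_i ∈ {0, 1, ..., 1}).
(a_0, …, a_4) = (1, 0, 0, 1, 0)

v_2(15/23) = 0 (numerator and denominator both coprime to 2), so x ∈ ℤ_2^×. Compute digits iteratively via a_i = x_i mod 2, x_{i+1} = (x_i − a_i)/2, with x_0 = x:
  x_0 = 15/23;  a_0 = 1;  x_1 = (x_0 − 1)/2 = -4/23
  x_1 = -4/23;  a_1 = 0;  x_2 = (x_1 − 0)/2 = -2/23
  x_2 = -2/23;  a_2 = 0;  x_3 = (x_2 − 0)/2 = -1/23
  x_3 = -1/23;  a_3 = 1;  x_4 = (x_3 − 1)/2 = -12/23
  x_4 = -12/23;  a_4 = 0;  x_5 = (x_4 − 0)/2 = -6/23
Digits: (1, 0, 0, 1, 0).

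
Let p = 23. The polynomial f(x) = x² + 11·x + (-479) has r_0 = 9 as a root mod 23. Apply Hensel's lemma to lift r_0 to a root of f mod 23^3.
r_2 = 6495 (mod 12167)

Hensel: r_{i+1} = r_i − f(r_i)·(f′(r_i))^{-1} mod 23^{i+2}, f′(x) = 2x + 11. Iterate:
  r_0 = 9 (mod 23)
  r_1 = 147 (mod 529)
  r_2 = 6495 (mod 12167)
Final: r = 6495 satisfies f(r) ≡ 0 mod 23^3.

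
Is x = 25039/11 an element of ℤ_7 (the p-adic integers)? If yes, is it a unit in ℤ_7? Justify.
x ∈ ℤ_7 but not a unit; v_7(x) = 3 > 0

ℤ_7 = {x ∈ ℚ_7 : v_7(x) ≥ 0} and ℤ_7^× = {x ∈ ℤ_7 : v_7(x) = 0}. Here v_7(25039/11) = v_7(num) − v_7(den) = 3; compare against these criteria.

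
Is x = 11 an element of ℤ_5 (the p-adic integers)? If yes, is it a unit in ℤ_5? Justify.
x ∈ ℤ_5^× (unit); v_5(x) = 0

ℤ_5 = {x ∈ ℚ_5 : v_5(x) ≥ 0} and ℤ_5^× = {x ∈ ℤ_5 : v_5(x) = 0}. Here v_5(11) = v_5(num) − v_5(den) = 0; compare against these criteria.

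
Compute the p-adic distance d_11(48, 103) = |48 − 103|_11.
d_11(48, 103) = 1/11

Step 1 — x − y = 48 − 103 = -55. Step 2 — v_11(-55) = 1 (factor: -55 = −(11^1 · 5); the sign does not affect v_p). Step 3 — |x − y|_11 = 11^{-1} = 1/11.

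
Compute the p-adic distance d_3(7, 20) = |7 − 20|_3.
d_3(7, 20) = 1

Step 1 — x − y = 7 − 20 = -13. Step 2 — v_3(-13) = 0 (factor: -13 = −(3^0 · 13); the sign does not affect v_p). Step 3 — |x − y|_3 = 3^{0} = 1.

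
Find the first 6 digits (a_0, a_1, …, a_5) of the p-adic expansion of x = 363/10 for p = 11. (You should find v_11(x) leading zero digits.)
(a_0, …, a_5) = (0, 0, 8, 7, 7, 7)

v_11(363/10) = 2, so a_0 = ... = a_1 = 0. Factor out: x = 11^2 · u with u = 3/10 a unit in ℤ_11. Expand u iteratively via a_{v+i} = u_i mod 11, u_{i+1} = (u_i − a_{v+i})/11:
  u_0 = 3/10;  a_2 = 8;  u_1 = (u_0 − 8)/11 = -7/10
  u_1 = -7/10;  a_3 = 7;  u_2 = (u_1 − 7)/11 = -7/10
  u_2 = -7/10;  a_4 = 7;  u_3 = (u_2 − 7)/11 = -7/10
  u_3 = -7/10;  a_5 = 7;  u_4 = (u_3 − 7)/11 = -7/10
Digits: (0, 0, 8, 7, 7, 7).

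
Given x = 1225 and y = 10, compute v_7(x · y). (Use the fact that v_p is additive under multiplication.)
v_7(12250) = 2

v_p(x) = 2 (factor: 1225 = 7^2 · 25); v_p(y) = 0 (factor: 10 = 7^0 · 10). Additivity: v_p(xy) = v_p(x) + v_p(y) = 2 + 0 = 2. (Direct check: xy = 12250 = 7^2 · (250).)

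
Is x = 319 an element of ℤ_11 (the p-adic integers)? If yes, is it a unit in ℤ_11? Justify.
x ∈ ℤ_11 but not a unit; v_11(x) = 1 > 0

ℤ_11 = {x ∈ ℚ_11 : v_11(x) ≥ 0} and ℤ_11^× = {x ∈ ℤ_11 : v_11(x) = 0}. Here v_11(319) = v_11(num) − v_11(den) = 1; compare against these criteria.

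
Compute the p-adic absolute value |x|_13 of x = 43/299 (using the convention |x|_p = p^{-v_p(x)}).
|43/299|_13 = 13

Step 1 — compute v_13(x) by factoring powers of 13 out of the numerator and denominator: v_13(43/299) = -1. Step 2 — apply |x|_p = p^{-v_p(x)} = 13^{1} = 13.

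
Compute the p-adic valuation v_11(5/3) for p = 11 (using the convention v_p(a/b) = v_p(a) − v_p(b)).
v_11(5/3) = 0

Factor powers of 11 from the numerator and denominator of the reduced fraction: 5 = 11^0 · 5 and 3 = 11^0 · 3. Apply v_p(a/b) = v_p(a) − v_p(b): v_11(5/3) = 0 − 0 = 0.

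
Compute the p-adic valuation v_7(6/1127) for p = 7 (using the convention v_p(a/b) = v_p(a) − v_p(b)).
v_7(6/1127) = -2

Factor powers of 7 from the numerator and denominator of the reduced fraction: 6 = 7^0 · 6 and 1127 = 7^2 · 23. Apply v_p(a/b) = v_p(a) − v_p(b): v_7(6/1127) = 0 − 2 = -2.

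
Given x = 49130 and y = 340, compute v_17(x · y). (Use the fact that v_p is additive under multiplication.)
v_17(16704200) = 4

v_p(x) = 3 (factor: 49130 = 17^3 · 10); v_p(y) = 1 (factor: 340 = 17^1 · 20). Additivity: v_p(xy) = v_p(x) + v_p(y) = 3 + 1 = 4. (Direct check: xy = 16704200 = 17^4 · (200).)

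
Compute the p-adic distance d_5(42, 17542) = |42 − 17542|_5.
d_5(42, 17542) = 1/625

Step 1 — x − y = 42 − 17542 = -17500. Step 2 — v_5(-17500) = 4 (factor: -17500 = −(5^4 · 28); the sign does not affect v_p). Step 3 — |x − y|_5 = 5^{-4} = 1/625.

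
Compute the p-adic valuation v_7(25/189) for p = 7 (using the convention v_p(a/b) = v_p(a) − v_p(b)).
v_7(25/189) = -1

Factor powers of 7 from the numerator and denominator of the reduced fraction: 25 = 7^0 · 25 and 189 = 7^1 · 27. Apply v_p(a/b) = v_p(a) − v_p(b): v_7(25/189) = 0 − 1 = -1.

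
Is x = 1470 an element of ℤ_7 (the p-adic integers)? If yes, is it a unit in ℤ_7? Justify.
x ∈ ℤ_7 but not a unit; v_7(x) = 2 > 0

ℤ_7 = {x ∈ ℚ_7 : v_7(x) ≥ 0} and ℤ_7^× = {x ∈ ℤ_7 : v_7(x) = 0}. Here v_7(1470) = v_7(num) − v_7(den) = 2; compare against these criteria.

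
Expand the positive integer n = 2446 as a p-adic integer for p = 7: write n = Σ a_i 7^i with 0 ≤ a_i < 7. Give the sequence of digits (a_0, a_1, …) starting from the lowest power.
(a_0, a_1, …) = (3, 6, 0, 0, 1)

Repeated division by 7 gives the digits low-to-high: 2446 = 3 + 6·7^1 + 1·7^4. Digit sequence: (3, 6, 0, 0, 1).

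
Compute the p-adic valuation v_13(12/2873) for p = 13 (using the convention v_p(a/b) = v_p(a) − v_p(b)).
v_13(12/2873) = -2

Factor powers of 13 from the numerator and denominator of the reduced fraction: 12 = 13^0 · 12 and 2873 = 13^2 · 17. Apply v_p(a/b) = v_p(a) − v_p(b): v_13(12/2873) = 0 − 2 = -2.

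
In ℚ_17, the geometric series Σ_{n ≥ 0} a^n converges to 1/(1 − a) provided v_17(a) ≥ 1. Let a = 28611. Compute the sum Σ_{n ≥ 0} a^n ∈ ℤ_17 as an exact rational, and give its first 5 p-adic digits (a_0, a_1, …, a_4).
Σ a^n = 1/(1 − a) = -1/28610;  first 5 digits = (1, 0, 14, 5, 9)

v_17(a) = 2 ≥ 1, so the series converges in ℤ_17 to 1/(1 − a) = 1/(1 − 28611) = -1/28610. Expand this rational in ℤ_17: compute digits iteratively via d_i = x_i mod 17, x_{i+1} = (x_i − d_i)/17. The first 5 digits are (1, 0, 14, 5, 9).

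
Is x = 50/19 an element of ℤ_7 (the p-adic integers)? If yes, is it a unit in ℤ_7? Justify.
x ∈ ℤ_7^× (unit); v_7(x) = 0

ℤ_7 = {x ∈ ℚ_7 : v_7(x) ≥ 0} and ℤ_7^× = {x ∈ ℤ_7 : v_7(x) = 0}. Here v_7(50/19) = v_7(num) − v_7(den) = 0; compare against these criteria.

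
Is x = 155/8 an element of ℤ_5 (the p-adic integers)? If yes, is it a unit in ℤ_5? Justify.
x ∈ ℤ_5 but not a unit; v_5(x) = 1 > 0

ℤ_5 = {x ∈ ℚ_5 : v_5(x) ≥ 0} and ℤ_5^× = {x ∈ ℤ_5 : v_5(x) = 0}. Here v_5(155/8) = v_5(num) − v_5(den) = 1; compare against these criteria.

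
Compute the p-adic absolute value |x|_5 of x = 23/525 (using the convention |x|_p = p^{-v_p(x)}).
|23/525|_5 = 25

Step 1 — compute v_5(x) by factoring powers of 5 out of the numerator and denominator: v_5(23/525) = -2. Step 2 — apply |x|_p = p^{-v_p(x)} = 5^{2} = 25.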